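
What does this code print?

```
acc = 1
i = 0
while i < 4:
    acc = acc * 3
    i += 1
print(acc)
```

81

i=0: acc = 1*3 = 3
i=1: acc = 3*3 = 9
i=2: acc = 9*3 = 27
i=3: acc = 27*3 = 81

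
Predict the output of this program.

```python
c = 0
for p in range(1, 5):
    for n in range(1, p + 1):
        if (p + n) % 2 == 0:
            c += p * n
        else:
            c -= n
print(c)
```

34

p=1,n=1: even sum, c = 0+1 = 1
p=2,n=1: odd sum, c = 1-1 = 0
p=2,n=2: even sum, c = 0+4 = 4
p=3,n=1: even sum, c = 4+3 = 7
p=3,n=2: odd sum, c = 7-2 = 5
p=3,n=3: even sum, c = 5+9 = 14
p=4,n=1: odd sum, c = 14-1 = 13
p=4,n=2: even sum, c = 13+8 = 21
p=4,n=3: odd sum, c = 21-3 = 18
p=4,n=4: even sum, c = 18+16 = 34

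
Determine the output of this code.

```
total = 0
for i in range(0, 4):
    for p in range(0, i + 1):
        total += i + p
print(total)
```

i=0,p=0: total = 0+0 = 0
i=1,p=0: total = 0+1 = 1
i=1,p=1: total = 1+2 = 3
i=2,p=0: total = 3+2 = 5
i=2,p=1: total = 5+3 = 8
i=2,p=2: total = 8+4 = 12
i=3,p=0: total = 12+3 = 15
i=3,p=1: total = 15+4 = 19
i=3,p=2: total = 19+5 = 24
i=3,p=3: total = 24+6 = 30

30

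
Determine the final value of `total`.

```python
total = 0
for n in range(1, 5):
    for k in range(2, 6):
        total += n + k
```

n=1,k=2: total = 0+3 = 3
n=1,k=3: total = 3+4 = 7
n=1,k=4: total = 7+5 = 12
n=1,k=5: total = 12+6 = 18
n=2,k=2: total = 18+4 = 22
n=2,k=3: total = 22+5 = 27
n=2,k=4: total = 27+6 = 33
n=2,k=5: total = 33+7 = 40
n=3,k=2: total = 40+5 = 45
n=3,k=3: total = 45+6 = 51
n=3,k=4: total = 51+7 = 58
n=3,k=5: total = 58+8 = 66
n=4,k=2: total = 66+6 = 72
n=4,k=3: total = 72+7 = 79
n=4,k=4: total = 79+8 = 87
n=4,k=5: total = 87+9 = 96

96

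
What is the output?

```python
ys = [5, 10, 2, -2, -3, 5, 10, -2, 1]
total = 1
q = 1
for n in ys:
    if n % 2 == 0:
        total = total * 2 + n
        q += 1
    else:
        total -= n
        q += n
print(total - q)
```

n=5: not even, total = 1-5 = -4; q=6
n=10: even, total = (-4)*2+10 = 2; q=7
n=2: even, total = 2*2+2 = 6; q=8
n=-2: even, total = 6*2+(-2) = 10; q=9
n=-3: not even, total = 10-(-3) = 13; q=6
n=5: not even, total = 13-5 = 8; q=11
n=10: even, total = 8*2+10 = 26; q=12
n=-2: even, total = 26*2+(-2) = 50; q=13
n=1: not even, total = 50-1 = 49; q=14
total-q = 49-14 = 35

35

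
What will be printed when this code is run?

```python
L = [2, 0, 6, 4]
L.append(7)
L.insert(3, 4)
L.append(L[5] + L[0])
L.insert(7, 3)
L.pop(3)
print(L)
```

append 7 → [2, 0, 6, 4, 7]
insert 4 at 3 → [2, 0, 6, 4, 4, 7]
append L[5]+L[0] = 7+2 = 9 → [2, 0, 6, 4, 4, 7, 9]
insert 3 at 7 → [2, 0, 6, 4, 4, 7, 9, 3]
pop(3) removes 4 → [2, 0, 6, 4, 7, 9, 3]

[2, 0, 6, 4, 7, 9, 3]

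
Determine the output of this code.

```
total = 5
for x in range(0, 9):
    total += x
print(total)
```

41

x=0: total = 5+0 = 5
x=1: total = 5+1 = 6
x=2: total = 6+2 = 8
x=3: total = 8+3 = 11
x=4: total = 11+4 = 15
x=5: total = 15+5 = 20
x=6: total = 20+6 = 26
x=7: total = 26+7 = 33
x=8: total = 33+8 = 41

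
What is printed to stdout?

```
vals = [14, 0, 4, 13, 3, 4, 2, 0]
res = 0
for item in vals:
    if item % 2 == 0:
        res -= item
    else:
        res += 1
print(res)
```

item=14: even, res = 0-14 = -14
item=0: even, res = (-14)-0 = -14
item=4: even, res = (-14)-4 = -18
item=13: not even, res = (-18)+1 = -17
item=3: not even, res = (-17)+1 = -16
item=4: even, res = (-16)-4 = -20
item=2: even, res = (-20)-2 = -22
item=0: even, res = (-22)-0 = -22

-22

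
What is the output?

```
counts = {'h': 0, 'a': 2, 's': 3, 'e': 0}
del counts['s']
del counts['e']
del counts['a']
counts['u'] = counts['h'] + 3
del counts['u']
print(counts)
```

del 's' → {'h': 0, 'a': 2, 'e': 0}
del 'e' → {'h': 0, 'a': 2}
del 'a' → {'h': 0}
counts['u'] = counts['h']+3 = 3 → {'h': 0, 'u': 3}
del 'u' → {'h': 0}

{'h': 0}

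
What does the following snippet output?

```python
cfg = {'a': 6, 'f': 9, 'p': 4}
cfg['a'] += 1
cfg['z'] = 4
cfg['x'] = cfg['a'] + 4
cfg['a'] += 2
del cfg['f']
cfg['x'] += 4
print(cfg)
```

cfg['a'] = 6+1 = 7 → {'a': 7, 'f': 9, 'p': 4}
cfg['z'] = 4 → {'a': 7, 'f': 9, 'p': 4, 'z': 4}
cfg['x'] = cfg['a']+4 = 11 → {'a': 7, 'f': 9, 'p': 4, 'z': 4, 'x': 11}
cfg['a'] = 7+2 = 9 → {'a': 9, 'f': 9, 'p': 4, 'z': 4, 'x': 11}
del 'f' → {'a': 9, 'p': 4, 'z': 4, 'x': 11}
cfg['x'] = 11+4 = 15 → {'a': 9, 'p': 4, 'z': 4, 'x': 15}

{'a': 9, 'p': 4, 'z': 4, 'x': 15}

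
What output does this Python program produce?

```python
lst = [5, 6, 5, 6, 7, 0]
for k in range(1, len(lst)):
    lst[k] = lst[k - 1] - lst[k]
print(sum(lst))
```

-52

k=1: lst[1] = 5-6 = -1 → [5, -1, 5, 6, 7, 0]
k=2: lst[2] = (-1)-5 = -6 → [5, -1, -6, 6, 7, 0]
k=3: lst[3] = (-6)-6 = -12 → [5, -1, -6, -12, 7, 0]
k=4: lst[4] = (-12)-7 = -19 → [5, -1, -6, -12, -19, 0]
k=5: lst[5] = (-19)-0 = -19 → [5, -1, -6, -12, -19, -19]
sum = -52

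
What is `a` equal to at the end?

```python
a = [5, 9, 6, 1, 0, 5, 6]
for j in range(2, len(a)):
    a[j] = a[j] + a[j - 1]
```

[5, 9, 15, 16, 16, 21, 27]

j=2: a[2] = 6+9 = 15 → [5, 9, 15, 1, 0, 5, 6]
j=3: a[3] = 1+15 = 16 → [5, 9, 15, 16, 0, 5, 6]
j=4: a[4] = 0+16 = 16 → [5, 9, 15, 16, 16, 5, 6]
j=5: a[5] = 5+16 = 21 → [5, 9, 15, 16, 16, 21, 6]
j=6: a[6] = 6+21 = 27 → [5, 9, 15, 16, 16, 21, 27]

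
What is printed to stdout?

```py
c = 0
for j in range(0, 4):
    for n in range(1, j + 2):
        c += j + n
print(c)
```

j=0,n=1: c = 0+1 = 1
j=1,n=1: c = 1+2 = 3
j=1,n=2: c = 3+3 = 6
j=2,n=1: c = 6+3 = 9
j=2,n=2: c = 9+4 = 13
j=2,n=3: c = 13+5 = 18
j=3,n=1: c = 18+4 = 22
j=3,n=2: c = 22+5 = 27
j=3,n=3: c = 27+6 = 33
j=3,n=4: c = 33+7 = 40

40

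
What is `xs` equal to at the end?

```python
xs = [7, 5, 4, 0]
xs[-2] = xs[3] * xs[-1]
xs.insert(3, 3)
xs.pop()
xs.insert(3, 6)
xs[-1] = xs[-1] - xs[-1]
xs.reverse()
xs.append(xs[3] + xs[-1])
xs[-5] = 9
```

xs[-2] = xs[3]*xs[-1] = 0*0 = 0 → [7, 5, 0, 0]
insert 3 at 3 → [7, 5, 0, 3, 0]
pop() removes 0 → [7, 5, 0, 3]
insert 6 at 3 → [7, 5, 0, 6, 3]
xs[-1] = xs[-1]-xs[-1] = 3-3 = 0 → [7, 5, 0, 6, 0]
reverse → [0, 6, 0, 5, 7]
append xs[3]+xs[-1] = 5+7 = 12 → [0, 6, 0, 5, 7, 12]
xs[-5] = 9 → [0, 9, 0, 5, 7, 12]

[0, 9, 0, 5, 7, 12]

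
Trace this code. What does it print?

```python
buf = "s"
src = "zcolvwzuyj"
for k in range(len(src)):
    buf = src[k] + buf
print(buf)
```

k=0: prepend 'z' → 'zs'
k=1: prepend 'c' → 'czs'
k=2: prepend 'o' → 'oczs'
k=3: prepend 'l' → 'loczs'
k=4: prepend 'v' → 'vloczs'
k=5: prepend 'w' → 'wvloczs'
k=6: prepend 'z' → 'zwvloczs'
k=7: prepend 'u' → 'uzwvloczs'
k=8: prepend 'y' → 'yuzwvloczs'
k=9: prepend 'j' → 'jyuzwvloczs'

jyuzwvloczs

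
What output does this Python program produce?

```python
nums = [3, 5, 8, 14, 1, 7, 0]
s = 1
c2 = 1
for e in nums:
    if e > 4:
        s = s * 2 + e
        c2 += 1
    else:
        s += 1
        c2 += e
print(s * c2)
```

1278

e=3: not >4, s = 1+1 = 2; c2=4
e=5: >4, s = 2*2+5 = 9; c2=5
e=8: >4, s = 9*2+8 = 26; c2=6
e=14: >4, s = 26*2+14 = 66; c2=7
e=1: not >4, s = 66+1 = 67; c2=8
e=7: >4, s = 67*2+7 = 141; c2=9
e=0: not >4, s = 141+1 = 142; c2=9
s*c2 = 142*9 = 1278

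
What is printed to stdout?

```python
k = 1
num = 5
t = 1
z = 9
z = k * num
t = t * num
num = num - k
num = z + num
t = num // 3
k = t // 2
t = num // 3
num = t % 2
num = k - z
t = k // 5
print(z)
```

5

z = 1*5 = 5
t = 1*5 = 5
num = 5-1 = 4
num = 5+4 = 9
t = 9//3 = 3
k = 3//2 = 1
t = 9//3 = 3
num = 3%2 = 1
num = 1-5 = -4
t = 1//5 = 0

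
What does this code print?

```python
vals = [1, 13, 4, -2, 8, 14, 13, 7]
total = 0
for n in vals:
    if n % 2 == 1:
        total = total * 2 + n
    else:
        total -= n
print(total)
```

n=1: odd, total = 0*2+1 = 1
n=13: odd, total = 1*2+13 = 15
n=4: not odd, total = 15-4 = 11
n=-2: not odd, total = 11-(-2) = 13
n=8: not odd, total = 13-8 = 5
n=14: not odd, total = 5-14 = -9
n=13: odd, total = (-9)*2+13 = -5
n=7: odd, total = (-5)*2+7 = -3

-3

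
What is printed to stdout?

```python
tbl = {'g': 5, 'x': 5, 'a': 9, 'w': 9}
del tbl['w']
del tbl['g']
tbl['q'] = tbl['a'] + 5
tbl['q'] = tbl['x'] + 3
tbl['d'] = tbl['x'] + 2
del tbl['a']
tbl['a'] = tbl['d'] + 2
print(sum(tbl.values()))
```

del 'w' → {'g': 5, 'x': 5, 'a': 9}
del 'g' → {'x': 5, 'a': 9}
tbl['q'] = tbl['a']+5 = 14 → {'x': 5, 'a': 9, 'q': 14}
tbl['q'] = tbl['x']+3 = 8 → {'x': 5, 'a': 9, 'q': 8}
tbl['d'] = tbl['x']+2 = 7 → {'x': 5, 'a': 9, 'q': 8, 'd': 7}
del 'a' → {'x': 5, 'q': 8, 'd': 7}
tbl['a'] = tbl['d']+2 = 9 → {'x': 5, 'q': 8, 'd': 7, 'a': 9}
sum of values = 29

29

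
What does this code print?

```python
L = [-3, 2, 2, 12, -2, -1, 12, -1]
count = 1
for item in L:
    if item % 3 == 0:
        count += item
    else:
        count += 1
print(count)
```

27

item=-3: %3==0, count = 1+(-3) = -2
item=2: not %3==0, count = (-2)+1 = -1
item=2: not %3==0, count = (-1)+1 = 0
item=12: %3==0, count = 0+12 = 12
item=-2: not %3==0, count = 12+1 = 13
item=-1: not %3==0, count = 13+1 = 14
item=12: %3==0, count = 14+12 = 26
item=-1: not %3==0, count = 26+1 = 27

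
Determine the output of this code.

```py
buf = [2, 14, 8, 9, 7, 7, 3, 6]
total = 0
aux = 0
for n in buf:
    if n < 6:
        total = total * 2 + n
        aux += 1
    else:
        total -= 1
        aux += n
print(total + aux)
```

n=2: <6, total = 0*2+2 = 2; aux=1
n=14: not <6, total = 2-1 = 1; aux=15
n=8: not <6, total = 1-1 = 0; aux=23
n=9: not <6, total = 0-1 = -1; aux=32
n=7: not <6, total = (-1)-1 = -2; aux=39
n=7: not <6, total = (-2)-1 = -3; aux=46
n=3: <6, total = (-3)*2+3 = -3; aux=47
n=6: not <6, total = (-3)-1 = -4; aux=53
total+aux = (-4)+53 = 49

49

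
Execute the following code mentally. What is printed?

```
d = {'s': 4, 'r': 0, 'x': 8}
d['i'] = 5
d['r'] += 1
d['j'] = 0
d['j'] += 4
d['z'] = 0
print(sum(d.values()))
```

22

d['i'] = 5 → {'s': 4, 'r': 0, 'x': 8, 'i': 5}
d['r'] = 0+1 = 1 → {'s': 4, 'r': 1, 'x': 8, 'i': 5}
d['j'] = 0 → {'s': 4, 'r': 1, 'x': 8, 'i': 5, 'j': 0}
d['j'] = 0+4 = 4 → {'s': 4, 'r': 1, 'x': 8, 'i': 5, 'j': 4}
d['z'] = 0 → {'s': 4, 'r': 1, 'x': 8, 'i': 5, 'j': 4, 'z': 0}
sum of values = 22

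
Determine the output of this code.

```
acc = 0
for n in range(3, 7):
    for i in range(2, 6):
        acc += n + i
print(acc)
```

128

n=3,i=2: acc = 0+5 = 5
n=3,i=3: acc = 5+6 = 11
n=3,i=4: acc = 11+7 = 18
n=3,i=5: acc = 18+8 = 26
n=4,i=2: acc = 26+6 = 32
n=4,i=3: acc = 32+7 = 39
n=4,i=4: acc = 39+8 = 47
n=4,i=5: acc = 47+9 = 56
n=5,i=2: acc = 56+7 = 63
n=5,i=3: acc = 63+8 = 71
n=5,i=4: acc = 71+9 = 80
n=5,i=5: acc = 80+10 = 90
n=6,i=2: acc = 90+8 = 98
n=6,i=3: acc = 98+9 = 107
n=6,i=4: acc = 107+10 = 117
n=6,i=5: acc = 117+11 = 128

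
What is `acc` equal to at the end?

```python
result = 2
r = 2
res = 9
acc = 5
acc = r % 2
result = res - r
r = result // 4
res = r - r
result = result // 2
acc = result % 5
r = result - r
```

3

acc = 2%2 = 0
result = 9-2 = 7
r = 7//4 = 1
res = 1-1 = 0
result = 7//2 = 3
acc = 3%5 = 3
r = 3-1 = 2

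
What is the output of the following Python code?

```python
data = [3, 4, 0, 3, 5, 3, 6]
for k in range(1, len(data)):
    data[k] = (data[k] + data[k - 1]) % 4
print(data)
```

[3, 3, 3, 2, 3, 2, 0]

k=1: data[1] = (4+3)%4 = 3 → [3, 3, 0, 3, 5, 3, 6]
k=2: data[2] = (0+3)%4 = 3 → [3, 3, 3, 3, 5, 3, 6]
k=3: data[3] = (3+3)%4 = 2 → [3, 3, 3, 2, 5, 3, 6]
k=4: data[4] = (5+2)%4 = 3 → [3, 3, 3, 2, 3, 3, 6]
k=5: data[5] = (3+3)%4 = 2 → [3, 3, 3, 2, 3, 2, 6]
k=6: data[6] = (6+2)%4 = 0 → [3, 3, 3, 2, 3, 2, 0]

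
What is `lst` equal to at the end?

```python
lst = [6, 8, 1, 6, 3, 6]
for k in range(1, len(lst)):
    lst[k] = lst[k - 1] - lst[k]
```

[6, -2, -3, -9, -12, -18]

k=1: lst[1] = 6-8 = -2 → [6, -2, 1, 6, 3, 6]
k=2: lst[2] = (-2)-1 = -3 → [6, -2, -3, 6, 3, 6]
k=3: lst[3] = (-3)-6 = -9 → [6, -2, -3, -9, 3, 6]
k=4: lst[4] = (-9)-3 = -12 → [6, -2, -3, -9, -12, 6]
k=5: lst[5] = (-12)-6 = -18 → [6, -2, -3, -9, -12, -18]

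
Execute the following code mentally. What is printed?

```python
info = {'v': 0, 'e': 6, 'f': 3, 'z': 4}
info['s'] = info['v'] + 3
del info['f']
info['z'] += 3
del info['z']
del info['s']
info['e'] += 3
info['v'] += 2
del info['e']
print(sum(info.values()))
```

info['s'] = info['v']+3 = 3 → {'v': 0, 'e': 6, 'f': 3, 'z': 4, 's': 3}
del 'f' → {'v': 0, 'e': 6, 'z': 4, 's': 3}
info['z'] = 4+3 = 7 → {'v': 0, 'e': 6, 'z': 7, 's': 3}
del 'z' → {'v': 0, 'e': 6, 's': 3}
del 's' → {'v': 0, 'e': 6}
info['e'] = 6+3 = 9 → {'v': 0, 'e': 9}
info['v'] = 0+2 = 2 → {'v': 2, 'e': 9}
del 'e' → {'v': 2}
sum of values = 2

2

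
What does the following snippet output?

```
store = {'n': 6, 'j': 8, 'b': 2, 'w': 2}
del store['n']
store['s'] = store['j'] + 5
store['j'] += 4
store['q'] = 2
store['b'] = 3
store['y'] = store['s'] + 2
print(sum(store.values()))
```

del 'n' → {'j': 8, 'b': 2, 'w': 2}
store['s'] = store['j']+5 = 13 → {'j': 8, 'b': 2, 'w': 2, 's': 13}
store['j'] = 8+4 = 12 → {'j': 12, 'b': 2, 'w': 2, 's': 13}
store['q'] = 2 → {'j': 12, 'b': 2, 'w': 2, 's': 13, 'q': 2}
store['b'] = 3 → {'j': 12, 'b': 3, 'w': 2, 's': 13, 'q': 2}
store['y'] = store['s']+2 = 15 → {'j': 12, 'b': 3, 'w': 2, 's': 13, 'q': 2, 'y': 15}
sum of values = 47

47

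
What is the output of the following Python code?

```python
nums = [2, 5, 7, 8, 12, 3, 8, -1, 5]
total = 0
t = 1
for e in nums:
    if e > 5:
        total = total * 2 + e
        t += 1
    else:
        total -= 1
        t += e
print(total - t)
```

65

e=2: not >5, total = 0-1 = -1; t=3
e=5: not >5, total = (-1)-1 = -2; t=8
e=7: >5, total = (-2)*2+7 = 3; t=9
e=8: >5, total = 3*2+8 = 14; t=10
e=12: >5, total = 14*2+12 = 40; t=11
e=3: not >5, total = 40-1 = 39; t=14
e=8: >5, total = 39*2+8 = 86; t=15
e=-1: not >5, total = 86-1 = 85; t=14
e=5: not >5, total = 85-1 = 84; t=19
total-t = 84-19 = 65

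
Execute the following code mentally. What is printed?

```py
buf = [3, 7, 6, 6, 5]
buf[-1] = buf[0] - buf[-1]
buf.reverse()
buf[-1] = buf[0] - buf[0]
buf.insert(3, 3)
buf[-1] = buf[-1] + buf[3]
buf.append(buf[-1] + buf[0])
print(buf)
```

[-2, 6, 6, 3, 7, 3, 1]

buf[-1] = buf[0]-buf[-1] = 3-5 = -2 → [3, 7, 6, 6, -2]
reverse → [-2, 6, 6, 7, 3]
buf[-1] = buf[0]-buf[0] = (-2)-(-2) = 0 → [-2, 6, 6, 7, 0]
insert 3 at 3 → [-2, 6, 6, 3, 7, 0]
buf[-1] = buf[-1]+buf[3] = 0+3 = 3 → [-2, 6, 6, 3, 7, 3]
append buf[-1]+buf[0] = 3+(-2) = 1 → [-2, 6, 6, 3, 7, 3, 1]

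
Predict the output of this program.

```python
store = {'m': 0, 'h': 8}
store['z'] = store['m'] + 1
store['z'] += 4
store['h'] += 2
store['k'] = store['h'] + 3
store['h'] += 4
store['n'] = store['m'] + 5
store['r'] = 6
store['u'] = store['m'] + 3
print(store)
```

{'m': 0, 'h': 14, 'z': 5, 'k': 13, 'n': 5, 'r': 6, 'u': 3}

store['z'] = store['m']+1 = 1 → {'m': 0, 'h': 8, 'z': 1}
store['z'] = 1+4 = 5 → {'m': 0, 'h': 8, 'z': 5}
store['h'] = 8+2 = 10 → {'m': 0, 'h': 10, 'z': 5}
store['k'] = store['h']+3 = 13 → {'m': 0, 'h': 10, 'z': 5, 'k': 13}
store['h'] = 10+4 = 14 → {'m': 0, 'h': 14, 'z': 5, 'k': 13}
store['n'] = store['m']+5 = 5 → {'m': 0, 'h': 14, 'z': 5, 'k': 13, 'n': 5}
store['r'] = 6 → {'m': 0, 'h': 14, 'z': 5, 'k': 13, 'n': 5, 'r': 6}
store['u'] = store['m']+3 = 3 → {'m': 0, 'h': 14, 'z': 5, 'k': 13, 'n': 5, 'r': 6, 'u': 3}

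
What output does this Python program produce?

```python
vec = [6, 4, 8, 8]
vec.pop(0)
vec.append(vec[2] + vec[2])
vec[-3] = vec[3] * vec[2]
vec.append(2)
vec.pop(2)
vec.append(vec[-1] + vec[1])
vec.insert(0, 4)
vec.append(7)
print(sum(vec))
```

291

pop(0) removes 6 → [4, 8, 8]
append vec[2]+vec[2] = 8+8 = 16 → [4, 8, 8, 16]
vec[-3] = vec[3]*vec[2] = 16*8 = 128 → [4, 128, 8, 16]
append 2 → [4, 128, 8, 16, 2]
pop(2) removes 8 → [4, 128, 16, 2]
append vec[-1]+vec[1] = 2+128 = 130 → [4, 128, 16, 2, 130]
insert 4 at 0 → [4, 4, 128, 16, 2, 130]
append 7 → [4, 4, 128, 16, 2, 130, 7]
sum = 291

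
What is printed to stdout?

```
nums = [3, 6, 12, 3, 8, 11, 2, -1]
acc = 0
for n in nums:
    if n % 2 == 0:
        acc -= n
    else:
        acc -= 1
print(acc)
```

-32

n=3: not even, acc = 0-1 = -1
n=6: even, acc = (-1)-6 = -7
n=12: even, acc = (-7)-12 = -19
n=3: not even, acc = (-19)-1 = -20
n=8: even, acc = (-20)-8 = -28
n=11: not even, acc = (-28)-1 = -29
n=2: even, acc = (-29)-2 = -31
n=-1: not even, acc = (-31)-1 = -32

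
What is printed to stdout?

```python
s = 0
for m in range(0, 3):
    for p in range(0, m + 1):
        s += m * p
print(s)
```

m=0,p=0: s = 0+0 = 0
m=1,p=0: s = 0+0 = 0
m=1,p=1: s = 0+1 = 1
m=2,p=0: s = 1+0 = 1
m=2,p=1: s = 1+2 = 3
m=2,p=2: s = 3+4 = 7

7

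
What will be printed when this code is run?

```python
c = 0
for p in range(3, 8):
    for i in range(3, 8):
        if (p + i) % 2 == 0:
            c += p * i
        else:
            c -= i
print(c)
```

p=3,i=3: even sum, c = 0+9 = 9
p=3,i=4: odd sum, c = 9-4 = 5
p=3,i=5: even sum, c = 5+15 = 20
p=3,i=6: odd sum, c = 20-6 = 14
p=3,i=7: even sum, c = 14+21 = 35
p=4,i=3: odd sum, c = 35-3 = 32
p=4,i=4: even sum, c = 32+16 = 48
p=4,i=5: odd sum, c = 48-5 = 43
p=4,i=6: even sum, c = 43+24 = 67
p=4,i=7: odd sum, c = 67-7 = 60
p=5,i=3: even sum, c = 60+15 = 75
p=5,i=4: odd sum, c = 75-4 = 71
p=5,i=5: even sum, c = 71+25 = 96
p=5,i=6: odd sum, c = 96-6 = 90
p=5,i=7: even sum, c = 90+35 = 125
p=6,i=3: odd sum, c = 125-3 = 122
p=6,i=4: even sum, c = 122+24 = 146
p=6,i=5: odd sum, c = 146-5 = 141
p=6,i=6: even sum, c = 141+36 = 177
p=6,i=7: odd sum, c = 177-7 = 170
p=7,i=3: even sum, c = 170+21 = 191
p=7,i=4: odd sum, c = 191-4 = 187
p=7,i=5: even sum, c = 187+35 = 222
p=7,i=6: odd sum, c = 222-6 = 216
p=7,i=7: even sum, c = 216+49 = 265

265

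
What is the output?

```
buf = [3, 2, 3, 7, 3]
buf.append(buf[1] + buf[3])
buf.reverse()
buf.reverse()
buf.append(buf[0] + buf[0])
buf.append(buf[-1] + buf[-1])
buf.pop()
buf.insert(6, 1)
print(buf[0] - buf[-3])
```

append buf[1]+buf[3] = 2+7 = 9 → [3, 2, 3, 7, 3, 9]
reverse → [9, 3, 7, 3, 2, 3]
reverse → [3, 2, 3, 7, 3, 9]
append buf[0]+buf[0] = 3+3 = 6 → [3, 2, 3, 7, 3, 9, 6]
append buf[-1]+buf[-1] = 6+6 = 12 → [3, 2, 3, 7, 3, 9, 6, 12]
pop() removes 12 → [3, 2, 3, 7, 3, 9, 6]
insert 1 at 6 → [3, 2, 3, 7, 3, 9, 1, 6]
buf[0]-buf[-3] = 3-9 = -6

-6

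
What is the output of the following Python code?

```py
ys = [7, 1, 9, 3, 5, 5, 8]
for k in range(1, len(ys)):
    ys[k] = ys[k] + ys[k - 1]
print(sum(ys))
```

k=1: ys[1] = 1+7 = 8 → [7, 8, 9, 3, 5, 5, 8]
k=2: ys[2] = 9+8 = 17 → [7, 8, 17, 3, 5, 5, 8]
k=3: ys[3] = 3+17 = 20 → [7, 8, 17, 20, 5, 5, 8]
k=4: ys[4] = 5+20 = 25 → [7, 8, 17, 20, 25, 5, 8]
k=5: ys[5] = 5+25 = 30 → [7, 8, 17, 20, 25, 30, 8]
k=6: ys[6] = 8+30 = 38 → [7, 8, 17, 20, 25, 30, 38]
sum = 145

145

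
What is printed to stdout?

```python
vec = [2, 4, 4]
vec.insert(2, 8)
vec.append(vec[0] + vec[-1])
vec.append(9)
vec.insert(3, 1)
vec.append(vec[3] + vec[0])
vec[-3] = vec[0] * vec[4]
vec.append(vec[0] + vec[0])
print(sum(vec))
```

43

insert 8 at 2 → [2, 4, 8, 4]
append vec[0]+vec[-1] = 2+4 = 6 → [2, 4, 8, 4, 6]
append 9 → [2, 4, 8, 4, 6, 9]
insert 1 at 3 → [2, 4, 8, 1, 4, 6, 9]
append vec[3]+vec[0] = 1+2 = 3 → [2, 4, 8, 1, 4, 6, 9, 3]
vec[-3] = vec[0]*vec[4] = 2*4 = 8 → [2, 4, 8, 1, 4, 8, 9, 3]
append vec[0]+vec[0] = 2+2 = 4 → [2, 4, 8, 1, 4, 8, 9, 3, 4]
sum = 43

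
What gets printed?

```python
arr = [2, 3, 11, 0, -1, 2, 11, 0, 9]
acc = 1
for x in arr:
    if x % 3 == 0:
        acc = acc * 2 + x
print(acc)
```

x=2: not %3==0
x=3: %3==0, acc = 1*2+3 = 5
x=11: not %3==0
x=0: %3==0, acc = 5*2+0 = 10
x=-1: not %3==0
x=2: not %3==0
x=11: not %3==0
x=0: %3==0, acc = 10*2+0 = 20
x=9: %3==0, acc = 20*2+9 = 49

49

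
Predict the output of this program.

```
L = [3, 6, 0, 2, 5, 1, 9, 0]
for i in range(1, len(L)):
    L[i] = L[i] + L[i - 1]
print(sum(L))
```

117

i=1: L[1] = 6+3 = 9 → [3, 9, 0, 2, 5, 1, 9, 0]
i=2: L[2] = 0+9 = 9 → [3, 9, 9, 2, 5, 1, 9, 0]
i=3: L[3] = 2+9 = 11 → [3, 9, 9, 11, 5, 1, 9, 0]
i=4: L[4] = 5+11 = 16 → [3, 9, 9, 11, 16, 1, 9, 0]
i=5: L[5] = 1+16 = 17 → [3, 9, 9, 11, 16, 17, 9, 0]
i=6: L[6] = 9+17 = 26 → [3, 9, 9, 11, 16, 17, 26, 0]
i=7: L[7] = 0+26 = 26 → [3, 9, 9, 11, 16, 17, 26, 26]
sum = 117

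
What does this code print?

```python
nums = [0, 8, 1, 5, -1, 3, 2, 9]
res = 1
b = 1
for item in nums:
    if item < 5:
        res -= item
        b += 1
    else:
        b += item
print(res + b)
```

item=0: <5, res = 1-0 = 1; b=2
item=8: not <5; b=10
item=1: <5, res = 1-1 = 0; b=11
item=5: not <5; b=16
item=-1: <5, res = 0-(-1) = 1; b=17
item=3: <5, res = 1-3 = -2; b=18
item=2: <5, res = (-2)-2 = -4; b=19
item=9: not <5; b=28
res+b = (-4)+28 = 24

24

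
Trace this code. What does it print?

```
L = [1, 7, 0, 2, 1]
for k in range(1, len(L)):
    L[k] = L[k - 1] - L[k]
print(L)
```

[1, -6, -6, -8, -9]

k=1: L[1] = 1-7 = -6 → [1, -6, 0, 2, 1]
k=2: L[2] = (-6)-0 = -6 → [1, -6, -6, 2, 1]
k=3: L[3] = (-6)-2 = -8 → [1, -6, -6, -8, 1]
k=4: L[4] = (-8)-1 = -9 → [1, -6, -6, -8, -9]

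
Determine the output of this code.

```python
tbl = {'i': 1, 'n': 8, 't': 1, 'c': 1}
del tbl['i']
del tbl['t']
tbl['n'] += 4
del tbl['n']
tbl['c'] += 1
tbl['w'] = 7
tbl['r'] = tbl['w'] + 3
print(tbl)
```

{'c': 2, 'w': 7, 'r': 10}

del 'i' → {'n': 8, 't': 1, 'c': 1}
del 't' → {'n': 8, 'c': 1}
tbl['n'] = 8+4 = 12 → {'n': 12, 'c': 1}
del 'n' → {'c': 1}
tbl['c'] = 1+1 = 2 → {'c': 2}
tbl['w'] = 7 → {'c': 2, 'w': 7}
tbl['r'] = tbl['w']+3 = 10 → {'c': 2, 'w': 7, 'r': 10}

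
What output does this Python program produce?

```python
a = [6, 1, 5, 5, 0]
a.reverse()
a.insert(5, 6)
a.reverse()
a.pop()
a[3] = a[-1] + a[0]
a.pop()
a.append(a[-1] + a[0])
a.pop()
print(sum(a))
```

reverse → [0, 5, 5, 1, 6]
insert 6 at 5 → [0, 5, 5, 1, 6, 6]
reverse → [6, 6, 1, 5, 5, 0]
pop() removes 0 → [6, 6, 1, 5, 5]
a[3] = a[-1]+a[0] = 5+6 = 11 → [6, 6, 1, 11, 5]
pop() removes 5 → [6, 6, 1, 11]
append a[-1]+a[0] = 11+6 = 17 → [6, 6, 1, 11, 17]
pop() removes 17 → [6, 6, 1, 11]
sum = 24

24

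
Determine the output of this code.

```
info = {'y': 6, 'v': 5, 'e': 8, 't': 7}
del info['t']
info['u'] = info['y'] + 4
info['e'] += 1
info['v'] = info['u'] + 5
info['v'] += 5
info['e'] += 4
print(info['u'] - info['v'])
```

del 't' → {'y': 6, 'v': 5, 'e': 8}
info['u'] = info['y']+4 = 10 → {'y': 6, 'v': 5, 'e': 8, 'u': 10}
info['e'] = 8+1 = 9 → {'y': 6, 'v': 5, 'e': 9, 'u': 10}
info['v'] = info['u']+5 = 15 → {'y': 6, 'v': 15, 'e': 9, 'u': 10}
info['v'] = 15+5 = 20 → {'y': 6, 'v': 20, 'e': 9, 'u': 10}
info['e'] = 9+4 = 13 → {'y': 6, 'v': 20, 'e': 13, 'u': 10}
info['u']-info['v'] = 10-20 = -10

-10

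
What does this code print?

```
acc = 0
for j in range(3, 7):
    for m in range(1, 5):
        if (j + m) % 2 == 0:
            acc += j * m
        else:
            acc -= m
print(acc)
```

72

j=3,m=1: even sum, acc = 0+3 = 3
j=3,m=2: odd sum, acc = 3-2 = 1
j=3,m=3: even sum, acc = 1+9 = 10
j=3,m=4: odd sum, acc = 10-4 = 6
j=4,m=1: odd sum, acc = 6-1 = 5
j=4,m=2: even sum, acc = 5+8 = 13
j=4,m=3: odd sum, acc = 13-3 = 10
j=4,m=4: even sum, acc = 10+16 = 26
j=5,m=1: even sum, acc = 26+5 = 31
j=5,m=2: odd sum, acc = 31-2 = 29
j=5,m=3: even sum, acc = 29+15 = 44
j=5,m=4: odd sum, acc = 44-4 = 40
j=6,m=1: odd sum, acc = 40-1 = 39
j=6,m=2: even sum, acc = 39+12 = 51
j=6,m=3: odd sum, acc = 51-3 = 48
j=6,m=4: even sum, acc = 48+24 = 72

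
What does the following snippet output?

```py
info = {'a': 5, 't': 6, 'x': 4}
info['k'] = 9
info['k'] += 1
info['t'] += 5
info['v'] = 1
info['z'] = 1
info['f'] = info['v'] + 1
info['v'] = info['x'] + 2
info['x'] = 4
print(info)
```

info['k'] = 9 → {'a': 5, 't': 6, 'x': 4, 'k': 9}
info['k'] = 9+1 = 10 → {'a': 5, 't': 6, 'x': 4, 'k': 10}
info['t'] = 6+5 = 11 → {'a': 5, 't': 11, 'x': 4, 'k': 10}
info['v'] = 1 → {'a': 5, 't': 11, 'x': 4, 'k': 10, 'v': 1}
info['z'] = 1 → {'a': 5, 't': 11, 'x': 4, 'k': 10, 'v': 1, 'z': 1}
info['f'] = info['v']+1 = 2 → {'a': 5, 't': 11, 'x': 4, 'k': 10, 'v': 1, 'z': 1, 'f': 2}
info['v'] = info['x']+2 = 6 → {'a': 5, 't': 11, 'x': 4, 'k': 10, 'v': 6, 'z': 1, 'f': 2}
info['x'] = 4 → {'a': 5, 't': 11, 'x': 4, 'k': 10, 'v': 6, 'z': 1, 'f': 2}

{'a': 5, 't': 11, 'x': 4, 'k': 10, 'v': 6, 'z': 1, 'f': 2}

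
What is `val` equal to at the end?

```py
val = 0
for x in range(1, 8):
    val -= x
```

-28

x=1: val = 0-1 = -1
x=2: val = (-1)-2 = -3
x=3: val = (-3)-3 = -6
x=4: val = (-6)-4 = -10
x=5: val = (-10)-5 = -15
x=6: val = (-15)-6 = -21
x=7: val = (-21)-7 = -28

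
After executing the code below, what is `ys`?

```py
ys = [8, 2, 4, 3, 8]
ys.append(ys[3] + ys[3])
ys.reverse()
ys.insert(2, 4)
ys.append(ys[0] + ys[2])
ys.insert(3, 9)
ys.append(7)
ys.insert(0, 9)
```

append ys[3]+ys[3] = 3+3 = 6 → [8, 2, 4, 3, 8, 6]
reverse → [6, 8, 3, 4, 2, 8]
insert 4 at 2 → [6, 8, 4, 3, 4, 2, 8]
append ys[0]+ys[2] = 6+4 = 10 → [6, 8, 4, 3, 4, 2, 8, 10]
insert 9 at 3 → [6, 8, 4, 9, 3, 4, 2, 8, 10]
append 7 → [6, 8, 4, 9, 3, 4, 2, 8, 10, 7]
insert 9 at 0 → [9, 6, 8, 4, 9, 3, 4, 2, 8, 10, 7]

[9, 6, 8, 4, 9, 3, 4, 2, 8, 10, 7]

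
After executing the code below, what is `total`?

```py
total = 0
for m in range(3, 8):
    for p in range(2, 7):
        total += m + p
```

225

m=3,p=2: total = 0+5 = 5
m=3,p=3: total = 5+6 = 11
m=3,p=4: total = 11+7 = 18
m=3,p=5: total = 18+8 = 26
m=3,p=6: total = 26+9 = 35
m=4,p=2: total = 35+6 = 41
m=4,p=3: total = 41+7 = 48
m=4,p=4: total = 48+8 = 56
m=4,p=5: total = 56+9 = 65
m=4,p=6: total = 65+10 = 75
m=5,p=2: total = 75+7 = 82
m=5,p=3: total = 82+8 = 90
m=5,p=4: total = 90+9 = 99
m=5,p=5: total = 99+10 = 109
m=5,p=6: total = 109+11 = 120
m=6,p=2: total = 120+8 = 128
m=6,p=3: total = 128+9 = 137
m=6,p=4: total = 137+10 = 147
m=6,p=5: total = 147+11 = 158
m=6,p=6: total = 158+12 = 170
m=7,p=2: total = 170+9 = 179
m=7,p=3: total = 179+10 = 189
m=7,p=4: total = 189+11 = 200
m=7,p=5: total = 200+12 = 212
m=7,p=6: total = 212+13 = 225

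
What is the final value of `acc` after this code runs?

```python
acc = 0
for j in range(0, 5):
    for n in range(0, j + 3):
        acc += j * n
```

155

j=0,n=0: acc = 0+0 = 0
j=0,n=1: acc = 0+0 = 0
j=0,n=2: acc = 0+0 = 0
j=1,n=0: acc = 0+0 = 0
j=1,n=1: acc = 0+1 = 1
j=1,n=2: acc = 1+2 = 3
j=1,n=3: acc = 3+3 = 6
j=2,n=0: acc = 6+0 = 6
j=2,n=1: acc = 6+2 = 8
j=2,n=2: acc = 8+4 = 12
j=2,n=3: acc = 12+6 = 18
j=2,n=4: acc = 18+8 = 26
j=3,n=0: acc = 26+0 = 26
j=3,n=1: acc = 26+3 = 29
j=3,n=2: acc = 29+6 = 35
j=3,n=3: acc = 35+9 = 44
j=3,n=4: acc = 44+12 = 56
j=3,n=5: acc = 56+15 = 71
j=4,n=0: acc = 71+0 = 71
j=4,n=1: acc = 71+4 = 75
j=4,n=2: acc = 75+8 = 83
j=4,n=3: acc = 83+12 = 95
j=4,n=4: acc = 95+16 = 111
j=4,n=5: acc = 111+20 = 131
j=4,n=6: acc = 131+24 = 155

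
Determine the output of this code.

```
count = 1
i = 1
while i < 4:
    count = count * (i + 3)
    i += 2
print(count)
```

i=1: count = 1*4 = 4
i=3: count = 4*6 = 24

24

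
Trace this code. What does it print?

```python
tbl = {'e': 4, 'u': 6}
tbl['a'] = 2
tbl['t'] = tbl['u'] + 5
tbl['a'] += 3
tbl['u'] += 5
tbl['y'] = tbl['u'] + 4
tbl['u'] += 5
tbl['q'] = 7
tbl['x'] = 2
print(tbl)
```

{'e': 4, 'u': 16, 'a': 5, 't': 11, 'y': 15, 'q': 7, 'x': 2}

tbl['a'] = 2 → {'e': 4, 'u': 6, 'a': 2}
tbl['t'] = tbl['u']+5 = 11 → {'e': 4, 'u': 6, 'a': 2, 't': 11}
tbl['a'] = 2+3 = 5 → {'e': 4, 'u': 6, 'a': 5, 't': 11}
tbl['u'] = 6+5 = 11 → {'e': 4, 'u': 11, 'a': 5, 't': 11}
tbl['y'] = tbl['u']+4 = 15 → {'e': 4, 'u': 11, 'a': 5, 't': 11, 'y': 15}
tbl['u'] = 11+5 = 16 → {'e': 4, 'u': 16, 'a': 5, 't': 11, 'y': 15}
tbl['q'] = 7 → {'e': 4, 'u': 16, 'a': 5, 't': 11, 'y': 15, 'q': 7}
tbl['x'] = 2 → {'e': 4, 'u': 16, 'a': 5, 't': 11, 'y': 15, 'q': 7, 'x': 2}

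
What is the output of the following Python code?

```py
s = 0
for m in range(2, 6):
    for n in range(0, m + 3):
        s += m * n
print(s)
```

289

m=2,n=0: s = 0+0 = 0
m=2,n=1: s = 0+2 = 2
m=2,n=2: s = 2+4 = 6
m=2,n=3: s = 6+6 = 12
m=2,n=4: s = 12+8 = 20
m=3,n=0: s = 20+0 = 20
m=3,n=1: s = 20+3 = 23
m=3,n=2: s = 23+6 = 29
m=3,n=3: s = 29+9 = 38
m=3,n=4: s = 38+12 = 50
m=3,n=5: s = 50+15 = 65
m=4,n=0: s = 65+0 = 65
m=4,n=1: s = 65+4 = 69
m=4,n=2: s = 69+8 = 77
m=4,n=3: s = 77+12 = 89
m=4,n=4: s = 89+16 = 105
m=4,n=5: s = 105+20 = 125
m=4,n=6: s = 125+24 = 149
m=5,n=0: s = 149+0 = 149
m=5,n=1: s = 149+5 = 154
m=5,n=2: s = 154+10 = 164
m=5,n=3: s = 164+15 = 179
m=5,n=4: s = 179+20 = 199
m=5,n=5: s = 199+25 = 224
m=5,n=6: s = 224+30 = 254
m=5,n=7: s = 254+35 = 289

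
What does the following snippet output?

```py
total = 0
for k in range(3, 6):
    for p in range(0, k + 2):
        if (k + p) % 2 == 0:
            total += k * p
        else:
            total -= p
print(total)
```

54

k=3,p=0: odd sum, total = 0-0 = 0
k=3,p=1: even sum, total = 0+3 = 3
k=3,p=2: odd sum, total = 3-2 = 1
k=3,p=3: even sum, total = 1+9 = 10
k=3,p=4: odd sum, total = 10-4 = 6
k=4,p=0: even sum, total = 6+0 = 6
k=4,p=1: odd sum, total = 6-1 = 5
k=4,p=2: even sum, total = 5+8 = 13
k=4,p=3: odd sum, total = 13-3 = 10
k=4,p=4: even sum, total = 10+16 = 26
k=4,p=5: odd sum, total = 26-5 = 21
k=5,p=0: odd sum, total = 21-0 = 21
k=5,p=1: even sum, total = 21+5 = 26
k=5,p=2: odd sum, total = 26-2 = 24
k=5,p=3: even sum, total = 24+15 = 39
k=5,p=4: odd sum, total = 39-4 = 35
k=5,p=5: even sum, total = 35+25 = 60
k=5,p=6: odd sum, total = 60-6 = 54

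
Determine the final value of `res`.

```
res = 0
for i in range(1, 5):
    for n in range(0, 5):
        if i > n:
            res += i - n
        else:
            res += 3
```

50

i=1,n=0: 1>0, res = 0+1 = 1
i=1,n=1: not 1>1, res = 1+3 = 4
i=1,n=2: not 1>2, res = 4+3 = 7
i=1,n=3: not 1>3, res = 7+3 = 10
i=1,n=4: not 1>4, res = 10+3 = 13
i=2,n=0: 2>0, res = 13+2 = 15
i=2,n=1: 2>1, res = 15+1 = 16
i=2,n=2: not 2>2, res = 16+3 = 19
i=2,n=3: not 2>3, res = 19+3 = 22
i=2,n=4: not 2>4, res = 22+3 = 25
i=3,n=0: 3>0, res = 25+3 = 28
i=3,n=1: 3>1, res = 28+2 = 30
i=3,n=2: 3>2, res = 30+1 = 31
i=3,n=3: not 3>3, res = 31+3 = 34
i=3,n=4: not 3>4, res = 34+3 = 37
i=4,n=0: 4>0, res = 37+4 = 41
i=4,n=1: 4>1, res = 41+3 = 44
i=4,n=2: 4>2, res = 44+2 = 46
i=4,n=3: 4>3, res = 46+1 = 47
i=4,n=4: not 4>4, res = 47+3 = 50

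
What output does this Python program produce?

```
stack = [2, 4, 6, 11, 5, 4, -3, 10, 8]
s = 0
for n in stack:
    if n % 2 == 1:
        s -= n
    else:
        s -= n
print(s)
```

-47

n=2: not odd, s = 0-2 = -2
n=4: not odd, s = (-2)-4 = -6
n=6: not odd, s = (-6)-6 = -12
n=11: odd, s = (-12)-11 = -23
n=5: odd, s = (-23)-5 = -28
n=4: not odd, s = (-28)-4 = -32
n=-3: odd, s = (-32)-(-3) = -29
n=10: not odd, s = (-29)-10 = -39
n=8: not odd, s = (-39)-8 = -47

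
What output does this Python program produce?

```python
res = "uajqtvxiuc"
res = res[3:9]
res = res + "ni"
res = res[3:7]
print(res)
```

xiun

slice [3:9] → 'qtvxiu'
+ 'ni' → 'qtvxiuni'
slice [3:7] → 'xiun'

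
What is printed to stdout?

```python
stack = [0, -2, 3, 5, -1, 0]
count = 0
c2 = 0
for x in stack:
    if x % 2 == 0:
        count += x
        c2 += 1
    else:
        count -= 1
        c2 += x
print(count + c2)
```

5

x=0: even, count = 0+0 = 0; c2=1
x=-2: even, count = 0+(-2) = -2; c2=2
x=3: not even, count = (-2)-1 = -3; c2=5
x=5: not even, count = (-3)-1 = -4; c2=10
x=-1: not even, count = (-4)-1 = -5; c2=9
x=0: even, count = (-5)+0 = -5; c2=10
count+c2 = (-5)+10 = 5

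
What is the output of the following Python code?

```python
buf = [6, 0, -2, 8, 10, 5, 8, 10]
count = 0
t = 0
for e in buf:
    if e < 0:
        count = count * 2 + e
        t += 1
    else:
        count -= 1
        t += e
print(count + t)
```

37

e=6: not <0, count = 0-1 = -1; t=6
e=0: not <0, count = (-1)-1 = -2; t=6
e=-2: <0, count = (-2)*2+(-2) = -6; t=7
e=8: not <0, count = (-6)-1 = -7; t=15
e=10: not <0, count = (-7)-1 = -8; t=25
e=5: not <0, count = (-8)-1 = -9; t=30
e=8: not <0, count = (-9)-1 = -10; t=38
e=10: not <0, count = (-10)-1 = -11; t=48
count+t = (-11)+48 = 37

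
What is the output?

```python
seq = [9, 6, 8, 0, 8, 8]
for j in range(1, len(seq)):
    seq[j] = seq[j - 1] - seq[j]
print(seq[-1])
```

j=1: seq[1] = 9-6 = 3 → [9, 3, 8, 0, 8, 8]
j=2: seq[2] = 3-8 = -5 → [9, 3, -5, 0, 8, 8]
j=3: seq[3] = (-5)-0 = -5 → [9, 3, -5, -5, 8, 8]
j=4: seq[4] = (-5)-8 = -13 → [9, 3, -5, -5, -13, 8]
j=5: seq[5] = (-13)-8 = -21 → [9, 3, -5, -5, -13, -21]

-21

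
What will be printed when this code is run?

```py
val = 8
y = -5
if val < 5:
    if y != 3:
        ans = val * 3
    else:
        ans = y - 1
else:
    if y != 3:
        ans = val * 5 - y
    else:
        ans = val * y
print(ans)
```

val=8, y=-5
val < 5 is False; y != 3 is True
→ ans = val * 5 - y = 45

45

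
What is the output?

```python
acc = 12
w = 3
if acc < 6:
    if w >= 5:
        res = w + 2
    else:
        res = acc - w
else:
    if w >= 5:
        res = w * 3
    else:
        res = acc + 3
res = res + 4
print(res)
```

19

acc=12, w=3
acc < 6 is False; w >= 5 is False
→ res = acc + 3 = 15
res = 15+4 = 19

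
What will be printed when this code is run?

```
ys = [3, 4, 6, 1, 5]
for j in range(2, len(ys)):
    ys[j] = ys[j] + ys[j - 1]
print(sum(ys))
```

j=2: ys[2] = 6+4 = 10 → [3, 4, 10, 1, 5]
j=3: ys[3] = 1+10 = 11 → [3, 4, 10, 11, 5]
j=4: ys[4] = 5+11 = 16 → [3, 4, 10, 11, 16]
sum = 44

44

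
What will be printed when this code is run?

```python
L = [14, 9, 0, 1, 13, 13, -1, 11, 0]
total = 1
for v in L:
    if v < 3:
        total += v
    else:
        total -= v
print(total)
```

-59

v=14: not <3, total = 1-14 = -13
v=9: not <3, total = (-13)-9 = -22
v=0: <3, total = (-22)+0 = -22
v=1: <3, total = (-22)+1 = -21
v=13: not <3, total = (-21)-13 = -34
v=13: not <3, total = (-34)-13 = -47
v=-1: <3, total = (-47)+(-1) = -48
v=11: not <3, total = (-48)-11 = -59
v=0: <3, total = (-59)+0 = -59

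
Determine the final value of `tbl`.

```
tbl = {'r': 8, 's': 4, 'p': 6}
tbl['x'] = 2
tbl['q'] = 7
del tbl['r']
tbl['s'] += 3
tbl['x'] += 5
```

tbl['x'] = 2 → {'r': 8, 's': 4, 'p': 6, 'x': 2}
tbl['q'] = 7 → {'r': 8, 's': 4, 'p': 6, 'x': 2, 'q': 7}
del 'r' → {'s': 4, 'p': 6, 'x': 2, 'q': 7}
tbl['s'] = 4+3 = 7 → {'s': 7, 'p': 6, 'x': 2, 'q': 7}
tbl['x'] = 2+5 = 7 → {'s': 7, 'p': 6, 'x': 7, 'q': 7}

{'s': 7, 'p': 6, 'x': 7, 'q': 7}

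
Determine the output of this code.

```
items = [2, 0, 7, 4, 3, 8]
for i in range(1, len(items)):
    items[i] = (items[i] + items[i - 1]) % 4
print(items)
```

i=1: items[1] = (0+2)%4 = 2 → [2, 2, 7, 4, 3, 8]
i=2: items[2] = (7+2)%4 = 1 → [2, 2, 1, 4, 3, 8]
i=3: items[3] = (4+1)%4 = 1 → [2, 2, 1, 1, 3, 8]
i=4: items[4] = (3+1)%4 = 0 → [2, 2, 1, 1, 0, 8]
i=5: items[5] = (8+0)%4 = 0 → [2, 2, 1, 1, 0, 0]

[2, 2, 1, 1, 0, 0]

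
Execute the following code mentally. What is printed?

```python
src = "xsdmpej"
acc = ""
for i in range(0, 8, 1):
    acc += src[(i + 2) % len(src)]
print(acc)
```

i=0: add src[2]='d' → 'd'
i=1: add src[3]='m' → 'dm'
i=2: add src[4]='p' → 'dmp'
i=3: add src[5]='e' → 'dmpe'
i=4: add src[6]='j' → 'dmpej'
i=5: add src[0]='x' → 'dmpejx'
i=6: add src[1]='s' → 'dmpejxs'
i=7: add src[2]='d' → 'dmpejxsd'

dmpejxsd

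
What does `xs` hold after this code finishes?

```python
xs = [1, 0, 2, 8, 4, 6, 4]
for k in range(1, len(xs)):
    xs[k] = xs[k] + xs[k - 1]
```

k=1: xs[1] = 0+1 = 1 → [1, 1, 2, 8, 4, 6, 4]
k=2: xs[2] = 2+1 = 3 → [1, 1, 3, 8, 4, 6, 4]
k=3: xs[3] = 8+3 = 11 → [1, 1, 3, 11, 4, 6, 4]
k=4: xs[4] = 4+11 = 15 → [1, 1, 3, 11, 15, 6, 4]
k=5: xs[5] = 6+15 = 21 → [1, 1, 3, 11, 15, 21, 4]
k=6: xs[6] = 4+21 = 25 → [1, 1, 3, 11, 15, 21, 25]

[1, 1, 3, 11, 15, 21, 25]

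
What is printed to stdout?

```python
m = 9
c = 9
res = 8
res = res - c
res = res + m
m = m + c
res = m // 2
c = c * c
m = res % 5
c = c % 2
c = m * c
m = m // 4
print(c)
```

res = 8-9 = -1
res = (-1)+9 = 8
m = 9+9 = 18
res = 18//2 = 9
c = 9*9 = 81
m = 9%5 = 4
c = 81%2 = 1
c = 4*1 = 4
m = 4//4 = 1

4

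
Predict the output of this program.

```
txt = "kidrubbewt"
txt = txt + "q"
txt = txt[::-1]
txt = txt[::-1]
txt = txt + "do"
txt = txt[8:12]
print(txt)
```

+ 'q' → 'kidrubbewtq'
reverse → 'qtwebburdik'
reverse → 'kidrubbewtq'
+ 'do' → 'kidrubbewtqdo'
slice [8:12] → 'wtqd'

wtqd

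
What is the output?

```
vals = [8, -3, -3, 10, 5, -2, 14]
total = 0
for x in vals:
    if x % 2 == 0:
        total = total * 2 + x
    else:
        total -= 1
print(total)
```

x=8: even, total = 0*2+8 = 8
x=-3: not even, total = 8-1 = 7
x=-3: not even, total = 7-1 = 6
x=10: even, total = 6*2+10 = 22
x=5: not even, total = 22-1 = 21
x=-2: even, total = 21*2+(-2) = 40
x=14: even, total = 40*2+14 = 94

94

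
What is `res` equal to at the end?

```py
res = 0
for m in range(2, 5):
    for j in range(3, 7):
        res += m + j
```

m=2,j=3: res = 0+5 = 5
m=2,j=4: res = 5+6 = 11
m=2,j=5: res = 11+7 = 18
m=2,j=6: res = 18+8 = 26
m=3,j=3: res = 26+6 = 32
m=3,j=4: res = 32+7 = 39
m=3,j=5: res = 39+8 = 47
m=3,j=6: res = 47+9 = 56
m=4,j=3: res = 56+7 = 63
m=4,j=4: res = 63+8 = 71
m=4,j=5: res = 71+9 = 80
m=4,j=6: res = 80+10 = 90

90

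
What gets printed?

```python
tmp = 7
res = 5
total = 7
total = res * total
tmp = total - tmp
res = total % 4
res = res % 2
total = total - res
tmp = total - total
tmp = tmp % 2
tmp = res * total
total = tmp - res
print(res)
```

1

total = 5*7 = 35
tmp = 35-7 = 28
res = 35%4 = 3
res = 3%2 = 1
total = 35-1 = 34
tmp = 34-34 = 0
tmp = 0%2 = 0
tmp = 1*34 = 34
total = 34-1 = 33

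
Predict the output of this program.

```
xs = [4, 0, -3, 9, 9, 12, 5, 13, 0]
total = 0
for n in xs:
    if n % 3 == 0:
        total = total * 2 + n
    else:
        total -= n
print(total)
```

-208

n=4: not %3==0, total = 0-4 = -4
n=0: %3==0, total = (-4)*2+0 = -8
n=-3: %3==0, total = (-8)*2+(-3) = -19
n=9: %3==0, total = (-19)*2+9 = -29
n=9: %3==0, total = (-29)*2+9 = -49
n=12: %3==0, total = (-49)*2+12 = -86
n=5: not %3==0, total = (-86)-5 = -91
n=13: not %3==0, total = (-91)-13 = -104
n=0: %3==0, total = (-104)*2+0 = -208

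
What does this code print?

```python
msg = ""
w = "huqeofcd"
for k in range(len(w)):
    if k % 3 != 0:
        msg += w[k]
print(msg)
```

k=0: skip
k=1: add 'u' → 'u'
k=2: add 'q' → 'uq'
k=3: skip
k=4: add 'o' → 'uqo'
k=5: add 'f' → 'uqof'
k=6: skip
k=7: add 'd' → 'uqofd'

uqofd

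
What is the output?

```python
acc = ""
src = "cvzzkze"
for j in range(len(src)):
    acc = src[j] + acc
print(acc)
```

j=0: prepend 'c' → 'c'
j=1: prepend 'v' → 'vc'
j=2: prepend 'z' → 'zvc'
j=3: prepend 'z' → 'zzvc'
j=4: prepend 'k' → 'kzzvc'
j=5: prepend 'z' → 'zkzzvc'
j=6: prepend 'e' → 'ezkzzvc'

ezkzzvc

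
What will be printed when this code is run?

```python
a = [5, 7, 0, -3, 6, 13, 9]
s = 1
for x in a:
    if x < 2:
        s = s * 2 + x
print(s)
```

x=5: not <2
x=7: not <2
x=0: <2, s = 1*2+0 = 2
x=-3: <2, s = 2*2+(-3) = 1
x=6: not <2
x=13: not <2
x=9: not <2

1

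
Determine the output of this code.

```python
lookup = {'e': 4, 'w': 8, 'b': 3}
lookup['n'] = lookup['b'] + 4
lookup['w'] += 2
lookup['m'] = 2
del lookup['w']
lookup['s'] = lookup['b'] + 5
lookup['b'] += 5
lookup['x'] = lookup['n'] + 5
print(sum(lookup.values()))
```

lookup['n'] = lookup['b']+4 = 7 → {'e': 4, 'w': 8, 'b': 3, 'n': 7}
lookup['w'] = 8+2 = 10 → {'e': 4, 'w': 10, 'b': 3, 'n': 7}
lookup['m'] = 2 → {'e': 4, 'w': 10, 'b': 3, 'n': 7, 'm': 2}
del 'w' → {'e': 4, 'b': 3, 'n': 7, 'm': 2}
lookup['s'] = lookup['b']+5 = 8 → {'e': 4, 'b': 3, 'n': 7, 'm': 2, 's': 8}
lookup['b'] = 3+5 = 8 → {'e': 4, 'b': 8, 'n': 7, 'm': 2, 's': 8}
lookup['x'] = lookup['n']+5 = 12 → {'e': 4, 'b': 8, 'n': 7, 'm': 2, 's': 8, 'x': 12}
sum of values = 41

41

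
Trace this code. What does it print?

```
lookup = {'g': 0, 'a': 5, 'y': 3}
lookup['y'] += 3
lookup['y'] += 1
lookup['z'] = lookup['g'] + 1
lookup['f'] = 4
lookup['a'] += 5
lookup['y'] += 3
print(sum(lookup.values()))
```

lookup['y'] = 3+3 = 6 → {'g': 0, 'a': 5, 'y': 6}
lookup['y'] = 6+1 = 7 → {'g': 0, 'a': 5, 'y': 7}
lookup['z'] = lookup['g']+1 = 1 → {'g': 0, 'a': 5, 'y': 7, 'z': 1}
lookup['f'] = 4 → {'g': 0, 'a': 5, 'y': 7, 'z': 1, 'f': 4}
lookup['a'] = 5+5 = 10 → {'g': 0, 'a': 10, 'y': 7, 'z': 1, 'f': 4}
lookup['y'] = 7+3 = 10 → {'g': 0, 'a': 10, 'y': 10, 'z': 1, 'f': 4}
sum of values = 25

25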